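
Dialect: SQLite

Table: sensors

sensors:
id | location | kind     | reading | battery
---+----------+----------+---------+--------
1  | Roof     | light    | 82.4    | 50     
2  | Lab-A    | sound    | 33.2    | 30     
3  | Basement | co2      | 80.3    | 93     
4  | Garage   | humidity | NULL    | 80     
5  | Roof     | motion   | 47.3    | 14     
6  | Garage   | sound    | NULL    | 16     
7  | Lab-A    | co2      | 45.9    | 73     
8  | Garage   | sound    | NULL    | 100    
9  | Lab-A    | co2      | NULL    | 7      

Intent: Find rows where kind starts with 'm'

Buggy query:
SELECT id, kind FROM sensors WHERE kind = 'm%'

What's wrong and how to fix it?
Bug: '=' compares the literal string including the % character; pattern matching needs LIKE

Fix: Replace '=' with LIKE so 'm%' is treated as a pattern

Corrected query:
SELECT id, kind FROM sensors WHERE kind LIKE 'm%'

Result:
id | kind  
---+-------
5  | motion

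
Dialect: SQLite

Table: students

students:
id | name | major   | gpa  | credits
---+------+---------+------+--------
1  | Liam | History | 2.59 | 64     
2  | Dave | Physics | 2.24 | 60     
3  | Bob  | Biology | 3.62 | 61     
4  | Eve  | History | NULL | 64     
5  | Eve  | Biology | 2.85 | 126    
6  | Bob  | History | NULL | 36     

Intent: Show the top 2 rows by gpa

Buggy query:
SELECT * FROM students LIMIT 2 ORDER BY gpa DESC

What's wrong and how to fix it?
Bug: LIMIT must come after ORDER BY

Fix: Sort with ORDER BY, then apply LIMIT

Corrected query:
SELECT * FROM students ORDER BY gpa DESC LIMIT 2

Result:
id | name | major   | gpa  | credits
---+------+---------+------+--------
3  | Bob  | Biology | 3.62 | 61     
5  | Eve  | Biology | 2.85 | 126    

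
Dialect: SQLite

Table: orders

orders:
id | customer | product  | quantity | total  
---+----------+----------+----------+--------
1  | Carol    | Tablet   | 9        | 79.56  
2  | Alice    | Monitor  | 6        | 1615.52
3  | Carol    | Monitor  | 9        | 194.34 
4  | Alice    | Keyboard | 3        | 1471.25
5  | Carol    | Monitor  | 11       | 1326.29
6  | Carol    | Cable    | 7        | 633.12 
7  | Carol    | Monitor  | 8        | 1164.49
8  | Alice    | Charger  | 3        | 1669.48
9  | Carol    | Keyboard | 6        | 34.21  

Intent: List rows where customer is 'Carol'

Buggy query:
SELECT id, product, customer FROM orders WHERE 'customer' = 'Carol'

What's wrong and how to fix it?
Bug: 'customer' in single quotes is a string literal, not the column; the comparison is literal-vs-literal and never true

Fix: Remove the quotes around the column name (or use double quotes for an identifier)

Corrected query:
SELECT id, product, customer FROM orders WHERE customer = 'Carol'

Result:
id | product  | customer
---+----------+---------
1  | Tablet   | Carol   
3  | Monitor  | Carol   
5  | Monitor  | Carol   
6  | Cable    | Carol   
7  | Monitor  | Carol   
9  | Keyboard | Carol   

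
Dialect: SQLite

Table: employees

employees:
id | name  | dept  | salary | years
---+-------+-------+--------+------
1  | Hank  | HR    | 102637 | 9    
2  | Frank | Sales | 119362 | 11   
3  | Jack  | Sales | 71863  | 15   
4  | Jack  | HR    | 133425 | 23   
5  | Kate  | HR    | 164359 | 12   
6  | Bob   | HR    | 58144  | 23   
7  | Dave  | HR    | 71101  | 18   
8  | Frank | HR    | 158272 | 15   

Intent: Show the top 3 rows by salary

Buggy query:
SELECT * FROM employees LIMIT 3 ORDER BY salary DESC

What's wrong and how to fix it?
Bug: LIMIT must come after ORDER BY

Fix: Sort with ORDER BY, then apply LIMIT

Corrected query:
SELECT * FROM employees ORDER BY salary DESC LIMIT 3

Result:
id | name  | dept | salary | years
---+-------+------+--------+------
5  | Kate  | HR   | 164359 | 12   
8  | Frank | HR   | 158272 | 15   
4  | Jack  | HR   | 133425 | 23   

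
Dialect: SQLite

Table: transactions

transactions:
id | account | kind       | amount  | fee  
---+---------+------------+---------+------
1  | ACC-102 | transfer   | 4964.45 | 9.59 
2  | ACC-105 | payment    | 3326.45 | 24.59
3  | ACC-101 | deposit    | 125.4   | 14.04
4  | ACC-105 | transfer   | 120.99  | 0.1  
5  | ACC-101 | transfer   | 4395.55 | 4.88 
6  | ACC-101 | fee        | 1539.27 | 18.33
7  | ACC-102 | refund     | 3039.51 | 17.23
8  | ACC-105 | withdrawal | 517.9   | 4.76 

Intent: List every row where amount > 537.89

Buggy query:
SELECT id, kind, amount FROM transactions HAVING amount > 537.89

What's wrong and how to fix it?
Bug: HAVING filters the output of aggregation, but this query has no GROUP BY and no aggregate functions, so SQLite rejects it (HAVING clause on a non-aggregate query); the condition here is per row

Fix: Use WHERE for row-level filtering

Corrected query:
SELECT id, kind, amount FROM transactions WHERE amount > 537.89

Result:
id | kind     | amount 
---+----------+--------
1  | transfer | 4964.45
2  | payment  | 3326.45
5  | transfer | 4395.55
6  | fee      | 1539.27
7  | refund   | 3039.51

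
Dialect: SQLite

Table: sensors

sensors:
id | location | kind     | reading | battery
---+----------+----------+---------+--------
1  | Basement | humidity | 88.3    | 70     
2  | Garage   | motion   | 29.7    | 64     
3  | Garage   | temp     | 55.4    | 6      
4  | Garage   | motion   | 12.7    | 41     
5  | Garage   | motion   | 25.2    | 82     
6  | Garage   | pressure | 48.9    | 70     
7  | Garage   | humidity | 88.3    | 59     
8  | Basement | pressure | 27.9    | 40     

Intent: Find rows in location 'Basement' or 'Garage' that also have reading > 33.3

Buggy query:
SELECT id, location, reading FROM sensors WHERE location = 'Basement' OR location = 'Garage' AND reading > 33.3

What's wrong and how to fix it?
Bug: AND binds tighter than OR, so this parses as location = 'Basement' OR (location = 'Garage' AND reading > 33.3)

Fix: Add parentheses around the OR so the AND applies to both alternatives

Corrected query:
SELECT id, location, reading FROM sensors WHERE (location = 'Basement' OR location = 'Garage') AND reading > 33.3

Result:
id | location | reading
---+----------+--------
1  | Basement | 88.3   
3  | Garage   | 55.4   
6  | Garage   | 48.9   
7  | Garage   | 88.3   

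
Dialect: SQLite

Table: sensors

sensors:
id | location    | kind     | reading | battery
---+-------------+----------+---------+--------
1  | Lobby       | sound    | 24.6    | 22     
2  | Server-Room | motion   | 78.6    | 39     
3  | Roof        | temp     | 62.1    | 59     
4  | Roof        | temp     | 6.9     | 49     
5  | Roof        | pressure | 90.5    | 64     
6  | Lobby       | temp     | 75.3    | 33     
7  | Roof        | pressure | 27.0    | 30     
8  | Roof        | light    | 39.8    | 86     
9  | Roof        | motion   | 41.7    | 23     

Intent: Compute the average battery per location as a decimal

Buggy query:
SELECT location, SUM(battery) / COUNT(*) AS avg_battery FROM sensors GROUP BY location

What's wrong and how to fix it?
Bug: Both operands are integers, so '/' performs integer division and truncates

Fix: Cast one side to REAL so the division keeps the fractional part

Corrected query:
SELECT location, SUM(battery) * 1.0 / COUNT(*) AS avg_battery FROM sensors GROUP BY location

Result:
location    | avg_battery
------------+------------
Lobby       | 27.5       
Roof        | 51.833333  
Server-Room | 39         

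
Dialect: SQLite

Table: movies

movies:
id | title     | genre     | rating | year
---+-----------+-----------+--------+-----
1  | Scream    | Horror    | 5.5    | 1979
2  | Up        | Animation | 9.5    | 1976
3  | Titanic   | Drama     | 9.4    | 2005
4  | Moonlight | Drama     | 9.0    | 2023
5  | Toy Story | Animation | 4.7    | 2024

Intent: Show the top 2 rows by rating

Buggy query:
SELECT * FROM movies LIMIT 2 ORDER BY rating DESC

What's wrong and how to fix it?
Bug: ORDER BY cannot follow LIMIT; LIMIT is the final clause

Fix: Swap the clauses: ORDER BY first, then LIMIT

Corrected query:
SELECT * FROM movies ORDER BY rating DESC LIMIT 2

Result:
id | title   | genre     | rating | year
---+---------+-----------+--------+-----
2  | Up      | Animation | 9.5    | 1976
3  | Titanic | Drama     | 9.4    | 2005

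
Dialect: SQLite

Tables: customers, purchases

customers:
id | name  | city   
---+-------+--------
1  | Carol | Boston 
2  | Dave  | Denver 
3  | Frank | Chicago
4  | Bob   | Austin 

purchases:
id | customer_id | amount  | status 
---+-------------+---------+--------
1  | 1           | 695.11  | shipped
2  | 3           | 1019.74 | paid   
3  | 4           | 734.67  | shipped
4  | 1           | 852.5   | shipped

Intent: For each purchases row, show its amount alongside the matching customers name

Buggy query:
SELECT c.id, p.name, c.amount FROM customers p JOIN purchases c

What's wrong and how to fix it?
Bug: JOIN with no ON clause produces a cartesian product; every purchases row pairs with every customers row

Fix: Add ON c.customer_id = p.id to the JOIN

Corrected query:
SELECT c.id, p.name, c.amount FROM customers p JOIN purchases c ON c.customer_id = p.id

Result:
id | name  | amount 
---+-------+--------
1  | Carol | 695.11 
2  | Frank | 1019.74
3  | Bob   | 734.67 
4  | Carol | 852.5  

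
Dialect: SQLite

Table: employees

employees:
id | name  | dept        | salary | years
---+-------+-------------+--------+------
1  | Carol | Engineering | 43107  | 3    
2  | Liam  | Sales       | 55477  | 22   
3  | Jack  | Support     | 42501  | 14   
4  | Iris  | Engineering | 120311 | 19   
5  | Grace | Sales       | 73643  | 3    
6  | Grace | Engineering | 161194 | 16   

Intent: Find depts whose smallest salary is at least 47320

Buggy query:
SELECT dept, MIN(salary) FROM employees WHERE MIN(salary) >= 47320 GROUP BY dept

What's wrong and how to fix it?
Bug: Aggregates like MIN are computed per group after WHERE runs

Fix: Use HAVING for the per-group MIN condition

Corrected query:
SELECT dept, MIN(salary) FROM employees GROUP BY dept HAVING MIN(salary) >= 47320

Result:
dept  | MIN(salary)
------+------------
Sales | 55477      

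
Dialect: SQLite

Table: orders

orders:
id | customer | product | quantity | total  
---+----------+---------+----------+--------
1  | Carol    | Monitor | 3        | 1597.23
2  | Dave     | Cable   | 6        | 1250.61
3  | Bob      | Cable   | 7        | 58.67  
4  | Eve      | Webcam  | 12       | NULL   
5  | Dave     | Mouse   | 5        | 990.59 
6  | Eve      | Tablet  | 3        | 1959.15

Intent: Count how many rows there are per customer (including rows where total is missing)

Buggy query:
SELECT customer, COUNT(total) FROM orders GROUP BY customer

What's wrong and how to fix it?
Bug: COUNT(column) counts non-NULL values only; rows with NULL total aren't counted

Fix: Use COUNT(*) to count all rows regardless of NULL

Corrected query:
SELECT customer, COUNT(*) FROM orders GROUP BY customer

Result:
customer | COUNT(*)
---------+---------
Bob      | 1       
Carol    | 1       
Dave     | 2       
Eve      | 2       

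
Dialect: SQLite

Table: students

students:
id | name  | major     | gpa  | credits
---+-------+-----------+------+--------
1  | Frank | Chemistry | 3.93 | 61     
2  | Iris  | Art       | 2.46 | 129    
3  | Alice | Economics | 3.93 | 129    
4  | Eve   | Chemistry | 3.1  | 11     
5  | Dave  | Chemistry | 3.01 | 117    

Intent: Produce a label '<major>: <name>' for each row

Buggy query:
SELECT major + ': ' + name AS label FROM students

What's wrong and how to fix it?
Bug: '+' is numeric addition; on text columns SQLite converts them to 0 instead of concatenating

Fix: Replace + with || to concatenate text

Corrected query:
SELECT major || ': ' || name AS label FROM students

Result:
label           
----------------
Chemistry: Frank
Art: Iris       
Economics: Alice
Chemistry: Eve  
Chemistry: Dave 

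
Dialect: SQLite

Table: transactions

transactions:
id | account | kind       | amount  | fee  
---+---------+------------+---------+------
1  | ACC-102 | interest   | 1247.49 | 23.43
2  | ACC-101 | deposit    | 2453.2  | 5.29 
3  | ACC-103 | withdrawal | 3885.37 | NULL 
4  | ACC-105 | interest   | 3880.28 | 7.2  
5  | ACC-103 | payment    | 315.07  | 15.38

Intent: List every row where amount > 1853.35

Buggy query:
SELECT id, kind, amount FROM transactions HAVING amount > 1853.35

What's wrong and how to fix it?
Bug: HAVING filters the output of aggregation, but this query has no GROUP BY and no aggregate functions, so SQLite rejects it (HAVING clause on a non-aggregate query); the condition here is per row

Fix: Use WHERE for row-level filtering

Corrected query:
SELECT id, kind, amount FROM transactions WHERE amount > 1853.35

Result:
id | kind       | amount 
---+------------+--------
2  | deposit    | 2453.2 
3  | withdrawal | 3885.37
4  | interest   | 3880.28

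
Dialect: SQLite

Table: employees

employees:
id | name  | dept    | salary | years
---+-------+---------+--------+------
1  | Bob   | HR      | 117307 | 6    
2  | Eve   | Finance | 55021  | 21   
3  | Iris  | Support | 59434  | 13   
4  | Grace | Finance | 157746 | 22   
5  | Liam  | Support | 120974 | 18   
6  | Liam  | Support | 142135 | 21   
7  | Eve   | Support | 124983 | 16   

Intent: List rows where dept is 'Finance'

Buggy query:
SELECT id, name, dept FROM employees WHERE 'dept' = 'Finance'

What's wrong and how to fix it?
Bug: 'dept' in single quotes is a string literal, not the column; the comparison is literal-vs-literal and never true

Fix: Reference the column as dept without single quotes

Corrected query:
SELECT id, name, dept FROM employees WHERE dept = 'Finance'

Result:
id | name  | dept   
---+-------+--------
2  | Eve   | Finance
4  | Grace | Finance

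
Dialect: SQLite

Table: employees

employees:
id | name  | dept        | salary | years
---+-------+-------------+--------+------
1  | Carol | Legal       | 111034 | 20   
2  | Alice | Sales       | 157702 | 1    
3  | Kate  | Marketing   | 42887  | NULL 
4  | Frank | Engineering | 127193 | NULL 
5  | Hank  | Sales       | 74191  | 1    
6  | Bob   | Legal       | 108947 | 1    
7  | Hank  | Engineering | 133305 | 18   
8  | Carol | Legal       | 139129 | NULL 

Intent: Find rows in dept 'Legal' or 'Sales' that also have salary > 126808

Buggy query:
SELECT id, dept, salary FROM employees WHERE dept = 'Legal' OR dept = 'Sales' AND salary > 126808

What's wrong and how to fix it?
Bug: AND binds tighter than OR, so this parses as dept = 'Legal' OR (dept = 'Sales' AND salary > 126808)

Fix: Group the OR with parentheses (or use IN), then AND the threshold

Corrected query:
SELECT id, dept, salary FROM employees WHERE (dept = 'Legal' OR dept = 'Sales') AND salary > 126808

Result:
id | dept  | salary
---+-------+-------
2  | Sales | 157702
8  | Legal | 139129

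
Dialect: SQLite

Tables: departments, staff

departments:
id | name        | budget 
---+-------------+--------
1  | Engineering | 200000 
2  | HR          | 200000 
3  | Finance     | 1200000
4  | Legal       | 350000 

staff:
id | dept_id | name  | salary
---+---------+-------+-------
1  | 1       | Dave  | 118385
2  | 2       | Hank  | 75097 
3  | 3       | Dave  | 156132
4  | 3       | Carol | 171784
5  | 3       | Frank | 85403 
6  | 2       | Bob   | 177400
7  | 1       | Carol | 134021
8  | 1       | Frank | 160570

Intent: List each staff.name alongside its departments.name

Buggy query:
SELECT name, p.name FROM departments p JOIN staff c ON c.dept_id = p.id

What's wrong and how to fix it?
Bug: Both tables have a 'name' column; the unqualified reference is ambiguous

Fix: Qualify the column with its table alias (c.name)

Corrected query:
SELECT c.name, p.name FROM departments p JOIN staff c ON c.dept_id = p.id

Result:
name  | name       
------+------------
Dave  | Engineering
Hank  | HR         
Dave  | Finance    
Carol | Finance    
Frank | Finance    
Bob   | HR         
Carol | Engineering
Frank | Engineering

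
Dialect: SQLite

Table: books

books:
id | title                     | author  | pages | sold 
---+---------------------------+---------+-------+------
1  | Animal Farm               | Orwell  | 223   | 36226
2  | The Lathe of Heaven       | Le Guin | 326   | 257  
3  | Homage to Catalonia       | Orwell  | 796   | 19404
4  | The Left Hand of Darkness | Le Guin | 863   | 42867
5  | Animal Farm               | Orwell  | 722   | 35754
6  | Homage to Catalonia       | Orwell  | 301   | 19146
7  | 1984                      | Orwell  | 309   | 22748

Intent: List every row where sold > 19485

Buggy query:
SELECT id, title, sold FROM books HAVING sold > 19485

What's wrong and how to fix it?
Bug: HAVING filters the output of aggregation, but this query has no GROUP BY and no aggregate functions, so SQLite rejects it (HAVING clause on a non-aggregate query); the condition here is per row

Fix: Replace HAVING with WHERE since the condition applies to individual rows

Corrected query:
SELECT id, title, sold FROM books WHERE sold > 19485

Result:
id | title                     | sold 
---+---------------------------+------
1  | Animal Farm               | 36226
4  | The Left Hand of Darkness | 42867
5  | Animal Farm               | 35754
7  | 1984                      | 22748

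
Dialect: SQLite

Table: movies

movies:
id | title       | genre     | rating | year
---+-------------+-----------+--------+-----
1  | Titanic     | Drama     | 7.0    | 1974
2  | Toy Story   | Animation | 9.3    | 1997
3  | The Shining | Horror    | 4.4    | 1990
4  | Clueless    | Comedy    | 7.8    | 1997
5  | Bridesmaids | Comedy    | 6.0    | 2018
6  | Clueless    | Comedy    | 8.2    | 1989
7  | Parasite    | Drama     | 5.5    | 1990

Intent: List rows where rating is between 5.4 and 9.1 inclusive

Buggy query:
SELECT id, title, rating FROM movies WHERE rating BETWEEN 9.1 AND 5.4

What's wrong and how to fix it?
Bug: BETWEEN expects the lower bound first; with 9.1 AND 5.4 the range is empty

Fix: Swap the bounds so the smaller value comes first

Corrected query:
SELECT id, title, rating FROM movies WHERE rating BETWEEN 5.4 AND 9.1

Result:
id | title       | rating
---+-------------+-------
1  | Titanic     | 7     
4  | Clueless    | 7.8   
5  | Bridesmaids | 6     
6  | Clueless    | 8.2   
7  | Parasite    | 5.5   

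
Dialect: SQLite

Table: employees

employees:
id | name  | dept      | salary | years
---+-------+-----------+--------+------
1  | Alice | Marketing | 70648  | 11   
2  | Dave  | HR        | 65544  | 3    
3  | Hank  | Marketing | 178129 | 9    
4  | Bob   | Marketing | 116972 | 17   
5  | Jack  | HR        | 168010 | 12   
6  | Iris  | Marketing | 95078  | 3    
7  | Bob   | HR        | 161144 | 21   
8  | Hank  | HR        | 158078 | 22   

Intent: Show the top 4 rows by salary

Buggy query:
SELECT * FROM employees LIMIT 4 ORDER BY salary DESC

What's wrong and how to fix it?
Bug: ORDER BY cannot follow LIMIT; LIMIT is the final clause

Fix: Sort with ORDER BY, then apply LIMIT

Corrected query:
SELECT * FROM employees ORDER BY salary DESC LIMIT 4

Result:
id | name | dept      | salary | years
---+------+-----------+--------+------
3  | Hank | Marketing | 178129 | 9    
5  | Jack | HR        | 168010 | 12   
7  | Bob  | HR        | 161144 | 21   
8  | Hank | HR        | 158078 | 22   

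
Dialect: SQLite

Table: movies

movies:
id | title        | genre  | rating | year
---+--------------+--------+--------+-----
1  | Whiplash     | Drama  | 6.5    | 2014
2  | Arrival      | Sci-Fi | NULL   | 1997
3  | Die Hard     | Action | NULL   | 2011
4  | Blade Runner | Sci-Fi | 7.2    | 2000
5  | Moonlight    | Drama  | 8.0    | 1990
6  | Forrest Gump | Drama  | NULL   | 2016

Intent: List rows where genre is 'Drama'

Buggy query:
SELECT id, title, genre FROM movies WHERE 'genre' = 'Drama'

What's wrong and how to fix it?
Bug: Single quotes denote string literals in SQL; the column name is being compared as a constant string

Fix: Reference the column as genre without single quotes

Corrected query:
SELECT id, title, genre FROM movies WHERE genre = 'Drama'

Result:
id | title        | genre
---+--------------+------
1  | Whiplash     | Drama
5  | Moonlight    | Drama
6  | Forrest Gump | Drama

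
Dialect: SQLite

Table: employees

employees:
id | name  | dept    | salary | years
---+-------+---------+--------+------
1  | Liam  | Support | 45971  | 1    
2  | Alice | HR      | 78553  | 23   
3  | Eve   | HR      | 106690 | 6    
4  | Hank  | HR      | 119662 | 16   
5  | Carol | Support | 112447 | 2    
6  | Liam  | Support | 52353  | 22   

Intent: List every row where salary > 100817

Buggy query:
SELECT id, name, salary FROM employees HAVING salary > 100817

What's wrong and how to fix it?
Bug: This is a non-aggregate query (no GROUP BY, no aggregates), so in SQLite the HAVING clause is invalid here; a row-level condition belongs in WHERE

Fix: Replace HAVING with WHERE since the condition applies to individual rows

Corrected query:
SELECT id, name, salary FROM employees WHERE salary > 100817

Result:
id | name  | salary
---+-------+-------
3  | Eve   | 106690
4  | Hank  | 119662
5  | Carol | 112447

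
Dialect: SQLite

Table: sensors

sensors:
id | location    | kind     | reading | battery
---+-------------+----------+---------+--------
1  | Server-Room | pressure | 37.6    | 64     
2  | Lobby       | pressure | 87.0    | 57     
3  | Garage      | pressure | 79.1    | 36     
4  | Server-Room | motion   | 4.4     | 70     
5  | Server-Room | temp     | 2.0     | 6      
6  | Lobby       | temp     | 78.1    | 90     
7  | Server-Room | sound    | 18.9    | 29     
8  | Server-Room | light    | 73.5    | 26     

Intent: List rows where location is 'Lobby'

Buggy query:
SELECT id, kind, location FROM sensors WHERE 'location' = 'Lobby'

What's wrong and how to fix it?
Bug: Single quotes denote string literals in SQL; the column name is being compared as a constant string

Fix: Reference the column as location without single quotes

Corrected query:
SELECT id, kind, location FROM sensors WHERE location = 'Lobby'

Result:
id | kind     | location
---+----------+---------
2  | pressure | Lobby   
6  | temp     | Lobby   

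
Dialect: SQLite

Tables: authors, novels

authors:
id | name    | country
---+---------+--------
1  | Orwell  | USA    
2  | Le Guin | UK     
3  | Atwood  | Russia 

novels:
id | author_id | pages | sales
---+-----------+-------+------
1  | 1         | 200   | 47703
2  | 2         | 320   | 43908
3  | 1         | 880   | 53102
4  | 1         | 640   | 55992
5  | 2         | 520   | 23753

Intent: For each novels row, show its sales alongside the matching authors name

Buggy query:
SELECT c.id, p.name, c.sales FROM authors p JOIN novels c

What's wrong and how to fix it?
Bug: Missing join condition: each novels row is matched to all authors rows instead of just its own

Fix: Specify the join condition linking the foreign key to the parent id

Corrected query:
SELECT c.id, p.name, c.sales FROM authors p JOIN novels c ON c.author_id = p.id

Result:
id | name    | sales
---+---------+------
1  | Orwell  | 47703
2  | Le Guin | 43908
3  | Orwell  | 53102
4  | Orwell  | 55992
5  | Le Guin | 23753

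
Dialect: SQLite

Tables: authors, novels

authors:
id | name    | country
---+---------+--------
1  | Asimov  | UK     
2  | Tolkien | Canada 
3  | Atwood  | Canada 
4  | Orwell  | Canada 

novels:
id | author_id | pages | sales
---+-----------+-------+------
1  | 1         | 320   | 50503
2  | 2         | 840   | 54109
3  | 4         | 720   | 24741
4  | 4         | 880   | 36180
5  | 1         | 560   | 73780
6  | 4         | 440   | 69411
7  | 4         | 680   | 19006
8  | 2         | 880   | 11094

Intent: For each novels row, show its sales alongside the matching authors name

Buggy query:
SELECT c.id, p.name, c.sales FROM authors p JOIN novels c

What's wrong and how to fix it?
Bug: Missing join condition: each novels row is matched to all authors rows instead of just its own

Fix: Specify the join condition linking the foreign key to the parent id

Corrected query:
SELECT c.id, p.name, c.sales FROM authors p JOIN novels c ON c.author_id = p.id

Result:
id | name    | sales
---+---------+------
1  | Asimov  | 50503
2  | Tolkien | 54109
3  | Orwell  | 24741
4  | Orwell  | 36180
5  | Asimov  | 73780
6  | Orwell  | 69411
7  | Orwell  | 19006
8  | Tolkien | 11094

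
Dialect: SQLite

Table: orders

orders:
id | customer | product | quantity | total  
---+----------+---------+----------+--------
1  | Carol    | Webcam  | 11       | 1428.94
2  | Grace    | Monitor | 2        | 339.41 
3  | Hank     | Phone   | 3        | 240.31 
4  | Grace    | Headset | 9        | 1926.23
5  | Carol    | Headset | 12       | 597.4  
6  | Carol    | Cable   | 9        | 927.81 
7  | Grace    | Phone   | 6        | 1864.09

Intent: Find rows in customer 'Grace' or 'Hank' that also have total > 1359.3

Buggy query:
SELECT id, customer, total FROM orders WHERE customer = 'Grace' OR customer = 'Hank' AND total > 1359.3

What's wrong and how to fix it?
Bug: Without parentheses, AND is evaluated before OR, so the total filter only applies to the 'Hank' branch

Fix: Group the OR with parentheses (or use IN), then AND the threshold

Corrected query:
SELECT id, customer, total FROM orders WHERE (customer = 'Grace' OR customer = 'Hank') AND total > 1359.3

Result:
id | customer | total  
---+----------+--------
4  | Grace    | 1926.23
7  | Grace    | 1864.09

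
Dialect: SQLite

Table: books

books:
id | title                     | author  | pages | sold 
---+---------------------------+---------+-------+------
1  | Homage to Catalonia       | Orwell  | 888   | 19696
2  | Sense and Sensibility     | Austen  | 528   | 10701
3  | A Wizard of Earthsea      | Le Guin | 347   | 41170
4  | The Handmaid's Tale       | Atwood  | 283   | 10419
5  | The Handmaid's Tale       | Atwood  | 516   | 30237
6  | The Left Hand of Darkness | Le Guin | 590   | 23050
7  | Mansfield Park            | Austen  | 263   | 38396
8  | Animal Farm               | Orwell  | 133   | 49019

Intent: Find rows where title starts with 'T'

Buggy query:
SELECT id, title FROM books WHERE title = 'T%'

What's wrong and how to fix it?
Bug: '=' compares the literal string including the % character; pattern matching needs LIKE

Fix: Replace '=' with LIKE so 'T%' is treated as a pattern

Corrected query:
SELECT id, title FROM books WHERE title LIKE 'T%'

Result:
id | title                    
---+--------------------------
4  | The Handmaid's Tale      
5  | The Handmaid's Tale      
6  | The Left Hand of Darkness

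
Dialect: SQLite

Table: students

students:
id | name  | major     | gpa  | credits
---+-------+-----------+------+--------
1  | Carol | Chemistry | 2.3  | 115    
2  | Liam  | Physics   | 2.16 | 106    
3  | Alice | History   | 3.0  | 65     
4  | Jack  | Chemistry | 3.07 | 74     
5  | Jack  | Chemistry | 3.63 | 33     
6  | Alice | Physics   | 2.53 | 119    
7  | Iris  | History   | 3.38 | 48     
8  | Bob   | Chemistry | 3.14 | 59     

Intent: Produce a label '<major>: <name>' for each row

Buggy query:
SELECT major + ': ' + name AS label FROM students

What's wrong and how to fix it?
Bug: '+' is numeric addition; on text columns SQLite converts them to 0 instead of concatenating

Fix: Replace + with || to concatenate text

Corrected query:
SELECT major || ': ' || name AS label FROM students

Result:
label           
----------------
Chemistry: Carol
Physics: Liam   
History: Alice  
Chemistry: Jack 
Chemistry: Jack 
Physics: Alice  
History: Iris   
Chemistry: Bob  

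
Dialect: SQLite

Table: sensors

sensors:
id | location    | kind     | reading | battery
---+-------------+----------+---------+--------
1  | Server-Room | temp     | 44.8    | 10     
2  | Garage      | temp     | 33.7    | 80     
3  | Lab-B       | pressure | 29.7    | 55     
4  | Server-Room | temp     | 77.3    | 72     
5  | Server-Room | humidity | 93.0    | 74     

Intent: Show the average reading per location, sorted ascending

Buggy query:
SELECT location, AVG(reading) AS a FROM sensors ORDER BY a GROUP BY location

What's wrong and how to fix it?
Bug: GROUP BY must precede ORDER BY

Fix: Move ORDER BY to the end, after GROUP BY

Corrected query:
SELECT location, AVG(reading) AS a FROM sensors GROUP BY location ORDER BY a

Result:
location    | a   
------------+-----
Lab-B       | 29.7
Garage      | 33.7
Server-Room | 71.7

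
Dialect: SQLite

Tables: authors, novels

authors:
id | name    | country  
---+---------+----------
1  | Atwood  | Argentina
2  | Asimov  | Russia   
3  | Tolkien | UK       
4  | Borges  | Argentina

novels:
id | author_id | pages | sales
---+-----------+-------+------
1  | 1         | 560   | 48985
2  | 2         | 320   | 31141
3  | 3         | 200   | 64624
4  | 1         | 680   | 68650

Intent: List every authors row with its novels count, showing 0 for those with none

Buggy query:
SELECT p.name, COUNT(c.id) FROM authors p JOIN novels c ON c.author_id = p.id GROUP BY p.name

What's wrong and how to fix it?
Bug: An inner join excludes parents with zero children

Fix: Switch to LEFT JOIN to retain unmatched parent rows

Corrected query:
SELECT p.name, COUNT(c.id) FROM authors p LEFT JOIN novels c ON c.author_id = p.id GROUP BY p.name

Result:
name    | COUNT(c.id)
--------+------------
Asimov  | 1          
Atwood  | 2          
Borges  | 0          
Tolkien | 1          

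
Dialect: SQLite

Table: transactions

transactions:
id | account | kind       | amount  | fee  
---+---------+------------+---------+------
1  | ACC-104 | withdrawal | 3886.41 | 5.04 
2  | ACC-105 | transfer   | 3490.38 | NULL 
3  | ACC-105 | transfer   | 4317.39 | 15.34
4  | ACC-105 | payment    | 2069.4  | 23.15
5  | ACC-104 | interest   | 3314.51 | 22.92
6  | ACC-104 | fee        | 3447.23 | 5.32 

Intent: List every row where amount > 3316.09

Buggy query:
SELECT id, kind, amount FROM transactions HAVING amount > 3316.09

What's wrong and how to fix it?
Bug: This is a non-aggregate query (no GROUP BY, no aggregates), so in SQLite the HAVING clause is invalid here; a row-level condition belongs in WHERE

Fix: Use WHERE for row-level filtering

Corrected query:
SELECT id, kind, amount FROM transactions WHERE amount > 3316.09

Result:
id | kind       | amount 
---+------------+--------
1  | withdrawal | 3886.41
2  | transfer   | 3490.38
3  | transfer   | 4317.39
6  | fee        | 3447.23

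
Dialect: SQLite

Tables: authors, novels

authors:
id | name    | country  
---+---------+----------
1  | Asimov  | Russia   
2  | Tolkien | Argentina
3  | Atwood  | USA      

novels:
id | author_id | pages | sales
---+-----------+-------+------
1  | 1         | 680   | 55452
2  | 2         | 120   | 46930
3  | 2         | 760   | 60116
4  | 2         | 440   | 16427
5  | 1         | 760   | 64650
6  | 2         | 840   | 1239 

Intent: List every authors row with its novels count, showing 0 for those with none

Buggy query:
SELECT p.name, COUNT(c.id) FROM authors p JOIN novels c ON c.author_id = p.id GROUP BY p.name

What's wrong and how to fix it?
Bug: An inner join excludes parents with zero children

Fix: Use LEFT JOIN so parents without children still appear (COUNT(c.id) gives 0)

Corrected query:
SELECT p.name, COUNT(c.id) FROM authors p LEFT JOIN novels c ON c.author_id = p.id GROUP BY p.name

Result:
name    | COUNT(c.id)
--------+------------
Asimov  | 2          
Atwood  | 0          
Tolkien | 4          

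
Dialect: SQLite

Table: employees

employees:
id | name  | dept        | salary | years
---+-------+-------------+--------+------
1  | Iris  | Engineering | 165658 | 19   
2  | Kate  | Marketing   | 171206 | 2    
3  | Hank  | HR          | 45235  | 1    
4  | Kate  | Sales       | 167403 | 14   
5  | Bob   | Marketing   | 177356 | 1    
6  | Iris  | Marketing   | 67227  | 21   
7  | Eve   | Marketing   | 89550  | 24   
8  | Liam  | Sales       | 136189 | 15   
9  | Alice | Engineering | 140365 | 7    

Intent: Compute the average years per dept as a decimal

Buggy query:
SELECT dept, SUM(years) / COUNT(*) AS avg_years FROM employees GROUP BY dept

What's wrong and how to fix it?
Bug: Both operands are integers, so '/' performs integer division and truncates

Fix: Cast one side to REAL so the division keeps the fractional part

Corrected query:
SELECT dept, SUM(years) * 1.0 / COUNT(*) AS avg_years FROM employees GROUP BY dept

Result:
dept        | avg_years
------------+----------
Engineering | 13       
HR          | 1        
Marketing   | 12       
Sales       | 14.5     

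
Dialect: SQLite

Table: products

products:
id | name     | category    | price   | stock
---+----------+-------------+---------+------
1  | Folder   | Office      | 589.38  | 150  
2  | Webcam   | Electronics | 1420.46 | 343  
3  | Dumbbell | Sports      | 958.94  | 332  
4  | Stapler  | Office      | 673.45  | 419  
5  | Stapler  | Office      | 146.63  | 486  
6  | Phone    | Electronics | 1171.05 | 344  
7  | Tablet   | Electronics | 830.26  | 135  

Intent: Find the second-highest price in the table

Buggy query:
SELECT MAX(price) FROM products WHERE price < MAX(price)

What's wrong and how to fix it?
Bug: MAX(price) on the right of the comparison is an aggregate-in-WHERE error

Fix: Compute the overall MAX in a subquery, then take MAX of rows below it

Corrected query:
SELECT MAX(price) FROM products WHERE price < (SELECT MAX(price) FROM products)

Result:
MAX(price)
----------
1171.05   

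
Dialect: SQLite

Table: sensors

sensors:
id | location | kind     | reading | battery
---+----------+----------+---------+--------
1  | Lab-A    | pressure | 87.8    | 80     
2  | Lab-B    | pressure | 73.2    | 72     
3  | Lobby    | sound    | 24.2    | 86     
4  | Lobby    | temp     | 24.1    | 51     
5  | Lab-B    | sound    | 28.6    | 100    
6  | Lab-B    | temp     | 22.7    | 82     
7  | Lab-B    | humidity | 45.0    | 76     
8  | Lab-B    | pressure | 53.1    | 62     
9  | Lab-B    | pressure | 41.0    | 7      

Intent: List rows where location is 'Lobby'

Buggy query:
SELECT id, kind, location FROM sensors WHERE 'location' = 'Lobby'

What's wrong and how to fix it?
Bug: Single quotes denote string literals in SQL; the column name is being compared as a constant string

Fix: Remove the quotes around the column name (or use double quotes for an identifier)

Corrected query:
SELECT id, kind, location FROM sensors WHERE location = 'Lobby'

Result:
id | kind  | location
---+-------+---------
3  | sound | Lobby   
4  | temp  | Lobby   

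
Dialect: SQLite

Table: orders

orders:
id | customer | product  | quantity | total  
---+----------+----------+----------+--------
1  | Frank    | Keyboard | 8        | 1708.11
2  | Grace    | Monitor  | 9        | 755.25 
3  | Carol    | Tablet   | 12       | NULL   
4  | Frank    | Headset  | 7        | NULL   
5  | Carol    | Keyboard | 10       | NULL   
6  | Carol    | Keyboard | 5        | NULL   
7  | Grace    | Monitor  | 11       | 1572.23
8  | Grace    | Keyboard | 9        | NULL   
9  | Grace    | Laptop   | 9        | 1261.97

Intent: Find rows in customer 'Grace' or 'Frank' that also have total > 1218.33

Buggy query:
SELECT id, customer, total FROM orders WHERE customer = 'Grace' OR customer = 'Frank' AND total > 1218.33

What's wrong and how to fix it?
Bug: Without parentheses, AND is evaluated before OR, so the total filter only applies to the 'Frank' branch

Fix: Group the OR with parentheses (or use IN), then AND the threshold

Corrected query:
SELECT id, customer, total FROM orders WHERE (customer = 'Grace' OR customer = 'Frank') AND total > 1218.33

Result:
id | customer | total  
---+----------+--------
1  | Frank    | 1708.11
7  | Grace    | 1572.23
9  | Grace    | 1261.97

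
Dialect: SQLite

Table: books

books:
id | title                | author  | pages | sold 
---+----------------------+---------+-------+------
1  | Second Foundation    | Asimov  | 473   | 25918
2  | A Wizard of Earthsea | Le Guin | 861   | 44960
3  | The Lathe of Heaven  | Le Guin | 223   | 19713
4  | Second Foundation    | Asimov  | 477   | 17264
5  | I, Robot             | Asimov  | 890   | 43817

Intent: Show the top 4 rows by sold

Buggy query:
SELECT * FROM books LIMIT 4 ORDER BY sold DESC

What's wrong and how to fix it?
Bug: LIMIT must come after ORDER BY

Fix: Sort with ORDER BY, then apply LIMIT

Corrected query:
SELECT * FROM books ORDER BY sold DESC LIMIT 4

Result:
id | title                | author  | pages | sold 
---+----------------------+---------+-------+------
2  | A Wizard of Earthsea | Le Guin | 861   | 44960
5  | I, Robot             | Asimov  | 890   | 43817
1  | Second Foundation    | Asimov  | 473   | 25918
3  | The Lathe of Heaven  | Le Guin | 223   | 19713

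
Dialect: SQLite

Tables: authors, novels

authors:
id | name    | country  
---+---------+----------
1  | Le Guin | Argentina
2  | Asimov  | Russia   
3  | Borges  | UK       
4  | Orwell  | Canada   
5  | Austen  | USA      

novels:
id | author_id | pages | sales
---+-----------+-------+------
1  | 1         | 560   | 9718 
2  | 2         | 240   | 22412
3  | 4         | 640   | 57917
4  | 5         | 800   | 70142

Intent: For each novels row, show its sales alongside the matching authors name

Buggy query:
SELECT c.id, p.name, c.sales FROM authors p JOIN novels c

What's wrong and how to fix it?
Bug: Missing join condition: each novels row is matched to all authors rows instead of just its own

Fix: Specify the join condition linking the foreign key to the parent id

Corrected query:
SELECT c.id, p.name, c.sales FROM authors p JOIN novels c ON c.author_id = p.id

Result:
id | name    | sales
---+---------+------
1  | Le Guin | 9718 
2  | Asimov  | 22412
3  | Orwell  | 57917
4  | Austen  | 70142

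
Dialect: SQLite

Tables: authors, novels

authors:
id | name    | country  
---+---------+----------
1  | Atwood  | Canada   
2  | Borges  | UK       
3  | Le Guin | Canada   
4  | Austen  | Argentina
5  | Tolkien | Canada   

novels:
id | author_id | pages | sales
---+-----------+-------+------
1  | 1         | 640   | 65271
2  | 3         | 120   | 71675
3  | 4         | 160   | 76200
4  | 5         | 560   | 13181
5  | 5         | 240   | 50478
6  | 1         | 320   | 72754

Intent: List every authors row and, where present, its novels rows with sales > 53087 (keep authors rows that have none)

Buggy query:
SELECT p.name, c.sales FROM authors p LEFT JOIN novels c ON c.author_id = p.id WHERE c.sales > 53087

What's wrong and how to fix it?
Bug: A WHERE condition on the right-hand table after LEFT JOIN drops unmatched parents

Fix: Move the right-table condition into the ON clause so unmatched parents are kept

Corrected query:
SELECT p.name, c.sales FROM authors p LEFT JOIN novels c ON c.author_id = p.id AND c.sales > 53087

Result:
name    | sales
--------+------
Atwood  | 65271
Atwood  | 72754
Borges  | NULL 
Le Guin | 71675
Austen  | 76200
Tolkien | NULL 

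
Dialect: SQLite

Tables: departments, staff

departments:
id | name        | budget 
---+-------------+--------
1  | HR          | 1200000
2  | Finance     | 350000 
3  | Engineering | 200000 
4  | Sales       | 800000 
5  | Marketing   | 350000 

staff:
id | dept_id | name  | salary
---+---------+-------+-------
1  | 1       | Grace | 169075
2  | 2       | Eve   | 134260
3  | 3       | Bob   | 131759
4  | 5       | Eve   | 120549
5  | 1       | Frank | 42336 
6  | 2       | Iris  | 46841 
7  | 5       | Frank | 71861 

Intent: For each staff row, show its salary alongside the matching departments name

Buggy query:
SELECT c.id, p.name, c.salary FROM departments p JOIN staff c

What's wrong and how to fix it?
Bug: JOIN with no ON clause produces a cartesian product; every staff row pairs with every departments row

Fix: Add ON c.dept_id = p.id to the JOIN

Corrected query:
SELECT c.id, p.name, c.salary FROM departments p JOIN staff c ON c.dept_id = p.id

Result:
id | name        | salary
---+-------------+-------
1  | HR          | 169075
2  | Finance     | 134260
3  | Engineering | 131759
4  | Marketing   | 120549
5  | HR          | 42336 
6  | Finance     | 46841 
7  | Marketing   | 71861 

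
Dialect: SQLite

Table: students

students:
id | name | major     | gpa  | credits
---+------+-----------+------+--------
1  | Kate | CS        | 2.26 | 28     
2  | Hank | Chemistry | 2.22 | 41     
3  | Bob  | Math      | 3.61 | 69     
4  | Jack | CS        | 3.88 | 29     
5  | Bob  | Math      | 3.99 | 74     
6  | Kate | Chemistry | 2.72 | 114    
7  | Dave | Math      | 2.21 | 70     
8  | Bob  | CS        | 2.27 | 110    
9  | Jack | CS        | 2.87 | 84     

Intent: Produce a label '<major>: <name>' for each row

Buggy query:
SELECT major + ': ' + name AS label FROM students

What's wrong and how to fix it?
Bug: SQLite uses || for string concatenation; + coerces text to numbers (yielding 0)

Fix: Use the || operator for string concatenation

Corrected query:
SELECT major || ': ' || name AS label FROM students

Result:
label          
---------------
CS: Kate       
Chemistry: Hank
Math: Bob      
CS: Jack       
Math: Bob      
Chemistry: Kate
Math: Dave     
CS: Bob        
CS: Jack       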